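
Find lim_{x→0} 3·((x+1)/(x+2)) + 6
Direct substitution at x = 0 gives 15/2.

Final answer: 15/2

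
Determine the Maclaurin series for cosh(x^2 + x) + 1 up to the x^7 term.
7·x^7/40 + 181·x^6/720 + x^5/6 + 13·x^4/24 + x^3 + x^2/2 + 2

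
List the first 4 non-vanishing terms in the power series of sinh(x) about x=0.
x^7/5040 + x^5/120 + x^3/6 + x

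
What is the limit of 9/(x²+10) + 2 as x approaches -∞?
Evaluate the dominant behaviour as x → -∞; each term tends to a finite value or vanishes.
Limit = 2.

Final answer: 2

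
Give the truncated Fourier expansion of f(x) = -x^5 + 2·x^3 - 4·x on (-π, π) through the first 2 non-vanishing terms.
(-272 - 2·π^4 + 44·π^2)·sin(x) + (-7·π^2 + 29/2 + π^4)·sin(2·x)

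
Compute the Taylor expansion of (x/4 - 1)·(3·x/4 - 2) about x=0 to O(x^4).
3·x^2/16 - 5·x/4 + 2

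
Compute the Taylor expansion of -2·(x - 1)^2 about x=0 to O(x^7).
-2·x^2 + 4·x - 2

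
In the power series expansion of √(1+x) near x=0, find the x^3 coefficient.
Expand to order 3: √(1+x) = x^3/16 - x^2/8 + x/2 + 1 + O(x^4).
The coefficient of x^3 is 1/16.

Final answer: 1/16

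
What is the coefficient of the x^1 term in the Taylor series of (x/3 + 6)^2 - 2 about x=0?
Expand to order 1: (x/3 + 6)^2 - 2 = 4·x + 34 + O(x^2).
The coefficient of x^1 is 4.

Final answer: 4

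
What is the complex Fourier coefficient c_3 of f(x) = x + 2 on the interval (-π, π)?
Compute the real Fourier coefficients first: a_3 = 0, b_3 = 2/3.
Then c_3 = (a_3 − i·b_3)/2 = -i/3.

Final answer: -i/3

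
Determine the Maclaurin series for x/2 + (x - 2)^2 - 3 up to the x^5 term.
x^2 - 7·x/2 + 1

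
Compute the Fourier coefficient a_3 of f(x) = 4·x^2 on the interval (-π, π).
a_3 = (1/π) ∫_{-π}^{π} f(x)·cos(3x) dx.
Evaluate the integral (use parity and integration by parts as needed): a_3 = -16/9.

Final answer: -16/9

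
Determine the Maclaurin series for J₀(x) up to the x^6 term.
-x^6/2304 + x^4/64 - x^2/4 + 1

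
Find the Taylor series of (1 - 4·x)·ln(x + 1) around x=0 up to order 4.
-19·x^4/12 + 7·x^3/3 - 9·x^2/2 + x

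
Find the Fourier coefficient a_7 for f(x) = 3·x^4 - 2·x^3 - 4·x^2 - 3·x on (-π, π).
a_7 = (1/π) ∫_{-π}^{π} f(x)·cos(7x) dx.
Evaluate the integral (use parity and integration by parts as needed): a_7 = 928/2401 - 24·π^2/49.

Final answer: 928/2401 - 24·π^2/49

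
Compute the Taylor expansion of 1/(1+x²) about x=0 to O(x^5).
x^4 - x^2 + 1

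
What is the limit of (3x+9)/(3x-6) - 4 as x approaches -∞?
Evaluate the dominant behaviour as x → -∞; each term tends to a finite value or vanishes.
Limit = -3.

Final answer: -3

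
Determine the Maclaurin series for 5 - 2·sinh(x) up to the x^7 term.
-x^7/2520 - x^5/60 - x^3/3 - 2·x + 5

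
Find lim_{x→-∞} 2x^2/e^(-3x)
This is an ∞/∞ indeterminate form as x → -∞.
Compare growth rates of the dominant terms (exponentials ≫ polynomials ≫ logarithms), or apply L'Hôpital's rule; the quotient → 0.
Limit = 0.

Final answer: 0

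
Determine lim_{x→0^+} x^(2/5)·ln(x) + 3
The product is a 0·∞ indeterminate form at x → 0⁺.
Rewrite the product as ln(x) / x^(-2/5) and apply L'Hôpital, or use the standard hierarchy x^(-2/5) ≫ |ln x| as x → 0⁺.
The indeterminate product → 0, so the limit = 3.

Final answer: 3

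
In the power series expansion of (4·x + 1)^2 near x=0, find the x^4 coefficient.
Expand to order 4: (4·x + 1)^2 = 16·x^2 + 8·x + 1 + O(x^5).
The coefficient of x^4 is 0.

Final answer: 0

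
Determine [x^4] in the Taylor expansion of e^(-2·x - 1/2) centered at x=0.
Expand to order 4: e^(-2·x - 1/2) = 2·x^4·e^(-1/2)/3 - 4·x^3·e^(-1/2)/3 + 2·x^2·e^(-1/2) - 2·x·e^(-1/2) + e^(-1/2) + O(x^5).
The coefficient of x^4 is 2·e^(-1/2)/3.

Final answer: 2·e^(-1/2)/3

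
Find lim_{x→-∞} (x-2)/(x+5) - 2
Evaluate the dominant behaviour as x → -∞; each term tends to a finite value or vanishes.
Limit = -1.

Final answer: -1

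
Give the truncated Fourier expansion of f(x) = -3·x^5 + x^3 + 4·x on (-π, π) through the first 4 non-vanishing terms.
(-724 - 6·π^4 + 122·π^2)·sin(x) + (-16·π^2 + 20 + 3·π^4)·sin(2·x) + (-2·π^4 - 20/27 + 46·π^2/9)·sin(3·x) + (-19·π^2/8 - 71/64 + 3·π^4/2)·sin(4·x)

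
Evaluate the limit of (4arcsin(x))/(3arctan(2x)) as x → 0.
Both numerator and denominator → 0 as x → 0; this is a 0/0 indeterminate form.
Expand each to leading order near x = 0: numerator ~ 4·x, denominator ~ 6·x.
The limit of the ratio is 2/3.

Final answer: 2/3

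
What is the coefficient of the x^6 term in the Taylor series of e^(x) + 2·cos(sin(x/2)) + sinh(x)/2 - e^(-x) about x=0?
Expand to order 6: e^(x) + 2·cos(sin(x/2)) + sinh(x)/2 - e^(-x) = -37·x^6/23040 + x^5/48 + 5·x^4/192 + 5·x^3/12 - x^2/4 + 5·x/2 + 2 + O(x^7).
The coefficient of x^6 is -37/23040.

Final answer: -37/23040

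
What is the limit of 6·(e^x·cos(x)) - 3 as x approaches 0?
Direct substitution at x = 0 gives 3.

Final answer: 3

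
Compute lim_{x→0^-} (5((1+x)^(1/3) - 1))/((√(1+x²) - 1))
Both numerator and denominator → 0 as x → 0^-; this is a 0/0 indeterminate form.
Expand each to leading order near x = 0: numerator ~ 5·x/3, denominator ~ x^2/2.
The limit of the ratio is -∞.

Final answer: -∞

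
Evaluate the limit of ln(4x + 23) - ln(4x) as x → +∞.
This is an ∞ − ∞ indeterminate form.
Combine the logarithms: ln(4x+23) − ln(4x) = ln((4x+23)/(4x)) = ln(1 + 23/(4x)) → ln(1) = 0.
Limit = 0.

Final answer: 0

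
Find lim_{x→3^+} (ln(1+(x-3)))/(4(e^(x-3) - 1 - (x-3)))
Both numerator and denominator → 0 as x → 3^+; this is a 0/0 indeterminate form.
Expand each to leading order near x = 3: numerator ~ (x - 3), denominator ~ 2·(x - 3)^2.
The limit of the ratio is ∞.

Final answer: ∞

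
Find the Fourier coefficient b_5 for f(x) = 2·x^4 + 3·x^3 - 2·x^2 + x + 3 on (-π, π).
b_5 = (1/π) ∫_{-π}^{π} f(x)·sin(5x) dx.
Evaluate the integral (use parity and integration by parts as needed): b_5 = 14/125 + 6·π^2/5.

Final answer: 14/125 + 6·π^2/5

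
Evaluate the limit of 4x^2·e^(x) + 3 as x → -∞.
The product is a 0·∞ indeterminate form at x → -∞.
Rewrite the product as 4x^2 / e^(-x) (an ∞/∞ form) and apply L'Hôpital, or use the standard hierarchy e^(|x|) ≫ |x^2| as x → -∞.
The indeterminate product → 0, so the limit = 3.

Final answer: 3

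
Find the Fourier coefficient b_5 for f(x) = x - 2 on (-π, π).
b_5 = (1/π) ∫_{-π}^{π} f(x)·sin(5x) dx.
Evaluate the integral (use parity and integration by parts as needed): b_5 = 2/5.

Final answer: 2/5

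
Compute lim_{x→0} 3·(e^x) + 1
Direct substitution at x = 0 gives 4.

Final answer: 4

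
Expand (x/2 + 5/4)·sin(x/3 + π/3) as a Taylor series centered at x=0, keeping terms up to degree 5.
x^5·(1/46656 + √(3)/7776) + x^4·(-1/648 + 5·√(3)/15552) + x^3·(-√(3)/72 - 5/1296) + x^2·(1/12 - 5·√(3)/144) + x·(5/24 + √(3)/4) + 5·√(3)/8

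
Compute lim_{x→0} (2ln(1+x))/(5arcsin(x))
Both numerator and denominator → 0 as x → 0; this is a 0/0 indeterminate form.
Expand each to leading order near x = 0: numerator ~ 2·x, denominator ~ 5·x.
The limit of the ratio is 2/5.

Final answer: 2/5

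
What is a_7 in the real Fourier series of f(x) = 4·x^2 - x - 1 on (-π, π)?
a_7 = (1/π) ∫_{-π}^{π} f(x)·cos(7x) dx.
Evaluate the integral (use parity and integration by parts as needed): a_7 = -16/49.

Final answer: -16/49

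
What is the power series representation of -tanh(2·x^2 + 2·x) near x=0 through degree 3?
8·x^3/3 - 2·x^2 - 2·x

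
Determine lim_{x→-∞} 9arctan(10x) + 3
Evaluate the dominant behaviour as x → -∞; each term tends to a finite value or vanishes.
Limit = 3 - 9·π/2.

Final answer: 3 - 9·π/2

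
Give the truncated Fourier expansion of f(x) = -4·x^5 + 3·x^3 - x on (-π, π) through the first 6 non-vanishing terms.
(-998 - 8·π^4 + 166·π^2)·sin(x) + (-23·π^2 + 71/2 + 4·π^4)·sin(2·x) + (-8·π^4/3 - 482/81 + 214·π^2/27)·sin(3·x) + (-4·π^2 + 2 + 2·π^4)·sin(4·x) + (-8·π^4/5 - 622/625 + 62·π^2/25)·sin(5·x) + (-47·π^2/27 + 101/162 + 4·π^4/3)·sin(6·x)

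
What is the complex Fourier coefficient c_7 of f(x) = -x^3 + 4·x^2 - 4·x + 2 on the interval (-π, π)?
Compute the real Fourier coefficients first: a_7 = -16/49, b_7 = -2·π^2/7 - 380/343.
Then c_7 = (a_7 − i·b_7)/2 = -8/49 + 190·i/343 + i·π^2/7.

Final answer: -8/49 + 190·i/343 + i·π^2/7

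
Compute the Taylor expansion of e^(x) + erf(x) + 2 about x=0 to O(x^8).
x^7·(1/5040 - 1/(21·√(π))) + x^6/720 + x^5·(1/120 + 1/(5·√(π))) + x^4/24 + x^3·(1/6 - 2/(3·√(π))) + x^2/2 + x·(1 + 2/√(π)) + 3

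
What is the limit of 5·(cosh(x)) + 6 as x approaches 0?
Direct substitution at x = 0 gives 11.

Final answer: 11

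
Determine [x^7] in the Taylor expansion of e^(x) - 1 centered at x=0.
Expand to order 7: e^(x) - 1 = x^7/5040 + x^6/720 + x^5/120 + x^4/24 + x^3/6 + x^2/2 + x + O(x^8).
The coefficient of x^7 is 1/5040.

Final answer: 1/5040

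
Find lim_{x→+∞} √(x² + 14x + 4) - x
This is an ∞ − ∞ indeterminate form.
Multiply and divide by the conjugate √(x²+14x + 4) + x; the x² terms cancel, leaving (14x + 4)/(√(x²+14x + 4)+x) → 14/2 = 7.
Limit = 7.

Final answer: 7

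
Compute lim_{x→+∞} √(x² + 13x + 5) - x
This is an ∞ − ∞ indeterminate form.
Multiply and divide by the conjugate √(x²+13x + 5) + x; the x² terms cancel, leaving (13x + 5)/(√(x²+13x + 5)+x) → 13/2.
Limit = 13/2.

Final answer: 13/2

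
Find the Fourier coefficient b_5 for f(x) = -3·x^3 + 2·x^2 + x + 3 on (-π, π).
b_5 = (1/π) ∫_{-π}^{π} f(x)·sin(5x) dx.
Evaluate the integral (use parity and integration by parts as needed): b_5 = 86/125 - 6·π^2/5.

Final answer: 86/125 - 6·π^2/5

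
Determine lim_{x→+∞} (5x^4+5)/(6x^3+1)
This is an ∞/∞ indeterminate form as x → +∞.
Divide numerator and denominator by x^4 and let the lower-order terms vanish; the numerator's degree 4 exceeds the denominator's degree 3, so the quotient diverges.
Limit = ∞.

Final answer: ∞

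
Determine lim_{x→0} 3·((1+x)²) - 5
Direct substitution at x = 0 gives -2.

Final answer: -2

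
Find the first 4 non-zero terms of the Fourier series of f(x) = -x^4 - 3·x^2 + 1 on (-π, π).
(-36 + 8·π^2)·cos(x) - 2·π^2·cos(2·x) + (20/27 + 8·π^2/9)·cos(3·x) - π^4/5 - π^2 + 1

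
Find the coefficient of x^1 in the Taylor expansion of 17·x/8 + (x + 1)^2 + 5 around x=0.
Expand to order 1: 17·x/8 + (x + 1)^2 + 5 = 33·x/8 + 6 + O(x^2).
The coefficient of x^1 is 33/8.

Final answer: 33/8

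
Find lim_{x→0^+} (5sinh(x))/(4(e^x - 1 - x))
Both numerator and denominator → 0 as x → 0^+; this is a 0/0 indeterminate form.
Expand each to leading order near x = 0: numerator ~ 5·x, denominator ~ 2·x^2.
The limit of the ratio is ∞.

Final answer: ∞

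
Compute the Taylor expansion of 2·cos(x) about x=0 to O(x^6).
x^4/12 - x^2 + 2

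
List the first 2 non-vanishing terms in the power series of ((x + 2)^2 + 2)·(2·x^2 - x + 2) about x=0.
2·x + 12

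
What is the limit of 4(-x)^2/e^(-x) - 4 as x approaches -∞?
The quotient is an ∞/∞ indeterminate form as x → -∞.
Compare growth rates of the dominant terms (exponentials ≫ polynomials ≫ logarithms), or apply L'Hôpital's rule; the quotient → 0.
Adding the constant: 0 - 4 = -4. Limit = -4.

Final answer: -4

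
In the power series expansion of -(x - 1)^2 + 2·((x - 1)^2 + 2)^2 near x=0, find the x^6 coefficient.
Expand to order 6: -(x - 1)^2 + 2·((x - 1)^2 + 2)^2 = 2·x^4 - 8·x^3 + 19·x^2 - 22·x + 17 + O(x^7).
The coefficient of x^6 is 0.

Final answer: 0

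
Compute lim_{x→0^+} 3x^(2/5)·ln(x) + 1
The product is a 0·∞ indeterminate form at x → 0⁺.
Rewrite the product as 3·ln(x) / x^(-2/5) and apply L'Hôpital, or use the standard hierarchy x^(-2/5) ≫ |ln x| as x → 0⁺.
The indeterminate product → 0, so the limit = 1.

Final answer: 1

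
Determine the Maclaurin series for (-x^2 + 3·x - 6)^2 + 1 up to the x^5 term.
x^4 - 6·x^3 + 21·x^2 - 36·x + 37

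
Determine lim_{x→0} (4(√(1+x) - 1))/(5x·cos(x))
Both numerator and denominator → 0 as x → 0; this is a 0/0 indeterminate form.
Expand each to leading order near x = 0: numerator ~ 2·x, denominator ~ 5·x.
The limit of the ratio is 2/5.

Final answer: 2/5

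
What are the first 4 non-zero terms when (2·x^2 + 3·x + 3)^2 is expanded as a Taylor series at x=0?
12·x^3 + 21·x^2 + 18·x + 9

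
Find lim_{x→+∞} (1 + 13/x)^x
As x → +∞: this is the defining limit (1 + 13/x)^x → e^13.
Limit = e^(13).

Final answer: e^(13)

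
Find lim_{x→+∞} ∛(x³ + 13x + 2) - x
This is an ∞ − ∞ indeterminate form.
Multiply by (A² + AB + B²)/(A² + AB + B²) where A = ∛(x³+13x + 2), B = x to use A³ − B³ = (A−B)(A²+AB+B²); the x³ terms cancel, leaving (13x + 2)/(A²+AB+B²) with denominator ~ 3x², so the limit is 0.
Limit = 0.

Final answer: 0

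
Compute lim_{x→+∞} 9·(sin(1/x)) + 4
Evaluate the dominant behaviour as x → +∞; each term tends to a finite value or vanishes.
Limit = 4.

Final answer: 4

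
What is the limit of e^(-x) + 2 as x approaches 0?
Direct substitution at x = 0 gives 3.

Final answer: 3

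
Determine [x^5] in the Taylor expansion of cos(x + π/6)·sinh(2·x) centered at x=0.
Expand to order 5: cos(x + π/6)·sinh(2·x) = -19·√(3)·x^5/120 - x^4/2 + √(3)·x^3/6 - x^2 + √(3)·x + O(x^6).
The coefficient of x^5 is -19·√(3)/120.

Final answer: -19·√(3)/120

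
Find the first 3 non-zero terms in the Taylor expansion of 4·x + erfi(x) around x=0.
x^5/(5·√(π)) + 2·x^3/(3·√(π)) + x·(2/√(π) + 4)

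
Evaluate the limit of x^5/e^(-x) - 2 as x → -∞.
The quotient is an ∞/∞ indeterminate form as x → -∞.
Compare growth rates of the dominant terms (exponentials ≫ polynomials ≫ logarithms), or apply L'Hôpital's rule; the quotient → 0.
Adding the constant: 0 - 2 = -2. Limit = -2.

Final answer: -2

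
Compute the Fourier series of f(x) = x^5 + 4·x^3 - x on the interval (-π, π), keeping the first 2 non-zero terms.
(-32·π^2 + 190 + 2·π^4)·sin(x) + (-π^4 - 1/2 + π^2)·sin(2·x)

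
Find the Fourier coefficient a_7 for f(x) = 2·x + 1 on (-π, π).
a_7 = (1/π) ∫_{-π}^{π} f(x)·cos(7x) dx.
Evaluate the integral (use parity and integration by parts as needed): a_7 = 0.

Final answer: 0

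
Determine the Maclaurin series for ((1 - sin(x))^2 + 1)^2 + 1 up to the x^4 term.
-5·x^4/3 - 8·x^3/3 + 8·x^2 - 8·x + 5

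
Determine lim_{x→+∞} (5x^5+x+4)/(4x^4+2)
This is an ∞/∞ indeterminate form as x → +∞.
Divide numerator and denominator by x^5 and let the lower-order terms vanish; the numerator's degree 5 exceeds the denominator's degree 4, so the quotient diverges.
Limit = ∞.

Final answer: ∞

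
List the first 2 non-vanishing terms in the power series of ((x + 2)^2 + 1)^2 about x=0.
40·x + 25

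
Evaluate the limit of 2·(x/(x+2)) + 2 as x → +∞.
Evaluate the dominant behaviour as x → +∞; each term tends to a finite value or vanishes.
Limit = 4.

Final answer: 4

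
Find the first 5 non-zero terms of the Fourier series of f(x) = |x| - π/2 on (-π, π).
-4·cos(x)/π - 4·cos(3·x)/(9·π) - 4·cos(5·x)/(25·π) - 4·cos(7·x)/(49·π) - 4·cos(9·x)/(81·π)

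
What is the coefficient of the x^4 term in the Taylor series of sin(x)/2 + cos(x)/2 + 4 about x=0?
Expand to order 4: sin(x)/2 + cos(x)/2 + 4 = x^4/48 - x^3/12 - x^2/4 + x/2 + 9/2 + O(x^5).
The coefficient of x^4 is 1/48.

Final answer: 1/48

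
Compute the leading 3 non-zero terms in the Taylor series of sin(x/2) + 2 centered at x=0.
-x^3/48 + x/2 + 2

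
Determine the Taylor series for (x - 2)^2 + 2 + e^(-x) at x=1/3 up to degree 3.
(9 + 43·e^(1/3))·e^(-1/3)/9 + (-10·e^(1/3) - 3)·e^(-1/3)·(x - 1/3)/3 + (1 + 2·e^(1/3))·e^(-1/3)·(x - 1/3)^2/2 - e^(-1/3)·(x - 1/3)^3/6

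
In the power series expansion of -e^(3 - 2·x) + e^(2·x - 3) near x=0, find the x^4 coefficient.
Expand to order 4: -e^(3 - 2·x) + e^(2·x - 3) = x^4·(-2·e^(3)/3 + 2·e^(-3)/3) + x^3·(4·e^(-3)/3 + 4·e^(3)/3) + x^2·(-2·e^(3) + 2·e^(-3)) + x·(2·e^(-3) + 2·e^(3)) - e^(3) + e^(-3) + O(x^5).
The coefficient of x^4 is -2·e^(3)/3 + 2·e^(-3)/3.

Final answer: -2·e^(3)/3 + 2·e^(-3)/3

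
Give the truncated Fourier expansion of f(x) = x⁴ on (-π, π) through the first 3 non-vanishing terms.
(48 - 8·π^2)·cos(x) + (-3 + 2·π^2)·cos(2·x) + π^4/5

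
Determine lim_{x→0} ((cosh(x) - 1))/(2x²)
Both numerator and denominator → 0 as x → 0; this is a 0/0 indeterminate form.
Expand each to leading order near x = 0: numerator ~ x^2/2, denominator ~ 2·x^2.
The limit of the ratio is 1/4.

Final answer: 1/4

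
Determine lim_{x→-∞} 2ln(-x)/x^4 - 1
The quotient is an ∞/∞ indeterminate form as x → -∞.
Compare growth rates of the dominant terms (exponentials ≫ polynomials ≫ logarithms), or apply L'Hôpital's rule; the quotient → 0.
Adding the constant: 0 - 1 = -1. Limit = -1.

Final answer: -1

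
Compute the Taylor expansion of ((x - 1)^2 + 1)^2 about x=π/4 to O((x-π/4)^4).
-2·π - π^3/16 + π^4/256 + 4 + π^2/2 + (-8 - 3·π^2/4 + π^3/16 + 4·π)·(x - π/4) + (-3·π + 3·π^2/8 + 8)·(x - π/4)^2 + (-4 + π)·(x - π/4)^3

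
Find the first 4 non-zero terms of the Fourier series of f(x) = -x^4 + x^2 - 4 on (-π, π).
(-52 + 8·π^2)·cos(x) + (4 - 2·π^2)·cos(2·x) + (-28/27 + 8·π^2/9)·cos(3·x) - π^4/5 - 4 + π^2/3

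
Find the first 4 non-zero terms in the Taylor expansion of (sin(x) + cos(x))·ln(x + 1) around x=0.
x^4/6 - 2·x^3/3 + x^2/2 + x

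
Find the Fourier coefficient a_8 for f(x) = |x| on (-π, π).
a_8 = (1/π) ∫_{-π}^{π} f(x)·cos(8x) dx.
Evaluate the integral (use parity and integration by parts as needed): a_8 = 0.

Final answer: 0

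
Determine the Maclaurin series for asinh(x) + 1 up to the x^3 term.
-x^3/6 + x + 1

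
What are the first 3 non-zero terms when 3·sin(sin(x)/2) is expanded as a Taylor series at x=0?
57·x^5/1280 - 5·x^3/16 + 3·x/2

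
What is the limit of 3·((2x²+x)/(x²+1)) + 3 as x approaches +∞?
Evaluate the dominant behaviour as x → +∞; each term tends to a finite value or vanishes.
Limit = 9.

Final answer: 9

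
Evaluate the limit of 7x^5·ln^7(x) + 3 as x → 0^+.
The product is a 0·∞ indeterminate form at x → 0⁺.
Rewrite the product as 7·ln^7(x) / x^(-5) and apply L'Hôpital, or use the standard hierarchy x^(-5) ≫ |ln x|^7 as x → 0⁺.
The indeterminate product → 0, so the limit = 3.

Final answer: 3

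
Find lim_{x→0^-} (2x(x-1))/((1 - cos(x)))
Both numerator and denominator → 0 as x → 0^-; this is a 0/0 indeterminate form.
Expand each to leading order near x = 0: numerator ~ -2·x, denominator ~ x^2/2.
The limit of the ratio is ∞.

Final answer: ∞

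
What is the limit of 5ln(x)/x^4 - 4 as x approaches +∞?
The quotient is an ∞/∞ indeterminate form as x → +∞.
The polynomial denominator x^4 dominates the logarithmic numerator (any positive power of x ≫ ln(x) as x → ∞), so the quotient → 0.
Adding the constant: 0 - 4 = -4. Limit = -4.

Final answer: -4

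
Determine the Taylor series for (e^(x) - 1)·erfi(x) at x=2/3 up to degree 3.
-erfi(2/3) + e^(2/3)·erfi(2/3) + (-2·e^(4/9) + √(π)·e^(2/3)·erfi(2/3) + 2·e^(10/9))·(x - 2/3)/√(π) + (-8·e^(4/9) + 3·√(π)·e^(2/3)·erfi(2/3) + 20·e^(10/9))·(x - 2/3)^2/(6·√(π)) + (-68·e^(4/9) + 9·√(π)·e^(2/3)·erfi(2/3) + 194·e^(10/9))·(x - 2/3)^3/(54·√(π))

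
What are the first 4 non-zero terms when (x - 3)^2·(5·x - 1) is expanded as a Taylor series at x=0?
5·x^3 - 31·x^2 + 51·x - 9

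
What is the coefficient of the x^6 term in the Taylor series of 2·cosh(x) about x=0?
Expand to order 6: 2·cosh(x) = x^6/360 + x^4/12 + x^2 + 2 + O(x^7).
The coefficient of x^6 is 1/360.

Final answer: 1/360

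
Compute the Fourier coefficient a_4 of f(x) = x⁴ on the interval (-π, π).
a_4 = (1/π) ∫_{-π}^{π} f(x)·cos(4x) dx.
Evaluate the integral (use parity and integration by parts as needed): a_4 = -3/16 + π^2/2.

Final answer: -3/16 + π^2/2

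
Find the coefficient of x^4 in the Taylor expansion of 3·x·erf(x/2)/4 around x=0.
Expand to order 4: 3·x·erf(x/2)/4 = -x^4/(16·√(π)) + 3·x^2/(4·√(π)) + O(x^5).
The coefficient of x^4 is -1/(16·√(π)).

Final answer: -1/(16·√(π))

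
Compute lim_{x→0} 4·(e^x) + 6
Direct substitution at x = 0 gives 10.

Final answer: 10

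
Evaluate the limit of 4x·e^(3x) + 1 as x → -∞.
The product is a 0·∞ indeterminate form at x → -∞.
Rewrite the product as 4x / e^(-3x) (an ∞/∞ form) and apply L'Hôpital, or use the standard hierarchy e^(3|x|) ≫ |x| as x → -∞.
The indeterminate product → 0, so the limit = 1.

Final answer: 1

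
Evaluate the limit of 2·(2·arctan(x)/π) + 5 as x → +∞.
Evaluate the dominant behaviour as x → +∞; each term tends to a finite value or vanishes.
Limit = 7.

Final answer: 7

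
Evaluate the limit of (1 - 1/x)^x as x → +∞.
As x → +∞: this is the defining limit (1 - 1/x)^x → e^(-1).
Limit = e^(-1).

Final answer: e^(-1)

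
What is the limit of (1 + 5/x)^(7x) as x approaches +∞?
As x → +∞: write (1 + 5/x)^(7x) = ((1 + 5/x)^x)^7 → (e^5)^7 = e^35.
Limit = e^(35).

Final answer: e^(35)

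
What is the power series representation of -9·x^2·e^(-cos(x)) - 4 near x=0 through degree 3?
-9·x^2·e^(-1) - 4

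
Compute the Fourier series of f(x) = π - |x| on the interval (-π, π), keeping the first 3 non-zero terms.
4·cos(x)/π + 4·cos(3·x)/(9·π) + π/2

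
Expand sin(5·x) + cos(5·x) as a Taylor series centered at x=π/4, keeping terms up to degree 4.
-√(2) + 25·√(2)·(x - π/4)^2/2 - 625·√(2)·(x - π/4)^4/24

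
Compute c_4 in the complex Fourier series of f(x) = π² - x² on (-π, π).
Compute the real Fourier coefficients first: a_4 = -1/4, b_4 = 0.
Then c_4 = (a_4 − i·b_4)/2 = -1/8.

Final answer: -1/8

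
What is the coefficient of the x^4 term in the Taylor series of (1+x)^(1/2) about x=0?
Expand to order 4: (1+x)^(1/2) = -5·x^4/128 + x^3/16 - x^2/8 + x/2 + 1 + O(x^5).
The coefficient of x^4 is -5/128.

Final answer: -5/128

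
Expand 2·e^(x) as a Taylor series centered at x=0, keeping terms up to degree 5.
x^5/60 + x^4/12 + x^3/3 + x^2 + 2·x + 2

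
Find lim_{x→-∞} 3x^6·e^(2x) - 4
The product is a 0·∞ indeterminate form at x → -∞.
Rewrite the product as 3x^6 / e^(-2x) (an ∞/∞ form) and apply L'Hôpital, or use the standard hierarchy e^(2|x|) ≫ |x^6| as x → -∞.
The indeterminate product → 0, so the limit = -4.

Final answer: -4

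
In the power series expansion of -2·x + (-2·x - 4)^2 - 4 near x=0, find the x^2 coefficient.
Expand to order 2: -2·x + (-2·x - 4)^2 - 4 = 4·x^2 + 14·x + 12 + O(x^3).
The coefficient of x^2 is 4.

Final answer: 4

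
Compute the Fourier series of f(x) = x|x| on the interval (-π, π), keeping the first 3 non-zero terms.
(-8 + 2·π^2)·sin(x)/π - π·sin(2·x) + (-8 + 18·π^2)·sin(3·x)/(27·π)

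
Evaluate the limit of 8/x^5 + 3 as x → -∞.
Evaluate the dominant behaviour as x → -∞; each term tends to a finite value or vanishes.
Limit = 3.

Final answer: 3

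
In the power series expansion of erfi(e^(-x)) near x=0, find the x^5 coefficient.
Expand to order 5: erfi(e^(-x)) = -457·e·x^5/(60·√(π)) + 71·e·x^4/(12·√(π)) - 13·e·x^3/(3·√(π)) + 3·e·x^2/√(π) - 2·e·x/√(π) + erfi(1) + O(x^6).
The coefficient of x^5 is -457·e/(60·√(π)).

Final answer: -457·e/(60·√(π))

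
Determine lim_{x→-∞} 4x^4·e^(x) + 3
The product is a 0·∞ indeterminate form at x → -∞.
Rewrite the product as 4x^4 / e^(-x) (an ∞/∞ form) and apply L'Hôpital, or use the standard hierarchy e^(|x|) ≫ |x^4| as x → -∞.
The indeterminate product → 0, so the limit = 3.

Final answer: 3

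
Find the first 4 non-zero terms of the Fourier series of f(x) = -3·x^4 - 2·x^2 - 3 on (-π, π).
(-136 + 24·π^2)·cos(x) + (7 - 6·π^2)·cos(2·x) + (-8/9 + 8·π^2/3)·cos(3·x) - 3·π^4/5 - 2·π^2/3 - 3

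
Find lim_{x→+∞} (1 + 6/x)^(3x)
As x → +∞: write (1 + 6/x)^(3x) = ((1 + 6/x)^x)^3 → (e^6)^3 = e^18.
Limit = e^(18).

Final answer: e^(18)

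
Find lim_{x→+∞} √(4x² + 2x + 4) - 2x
As x → +∞: multiply by the conjugate to get (2x+4)/(√(4x²+2x+4)+2x); the denominator ~ 4x, so the limit is 2/4 = 1/2.
Limit = 1/2.

Final answer: 1/2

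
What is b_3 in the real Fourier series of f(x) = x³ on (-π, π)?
b_3 = (1/π) ∫_{-π}^{π} f(x)·sin(3x) dx.
Evaluate the integral (use parity and integration by parts as needed): b_3 = -4/9 + 2·π^2/3.

Final answer: -4/9 + 2·π^2/3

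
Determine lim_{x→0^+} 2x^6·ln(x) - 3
The product is a 0·∞ indeterminate form at x → 0⁺.
Rewrite the product as 2·ln(x) / x^(-6) and apply L'Hôpital, or use the standard hierarchy x^(-6) ≫ |ln x| as x → 0⁺.
The indeterminate product → 0, so the limit = -3.

Final answer: -3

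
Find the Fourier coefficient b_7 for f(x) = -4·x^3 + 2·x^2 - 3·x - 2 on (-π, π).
b_7 = (1/π) ∫_{-π}^{π} f(x)·sin(7x) dx.
Evaluate the integral (use parity and integration by parts as needed): b_7 = -8·π^2/7 - 246/343.

Final answer: -8·π^2/7 - 246/343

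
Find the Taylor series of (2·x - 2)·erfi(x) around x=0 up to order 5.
-2·x^5/(5·√(π)) + 4·x^4/(3·√(π)) - 4·x^3/(3·√(π)) + 4·x^2/√(π) - 4·x/√(π)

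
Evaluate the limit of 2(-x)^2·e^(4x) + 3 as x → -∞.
The product is a 0·∞ indeterminate form at x → -∞.
Rewrite the product as 2(-x)^2 / e^(-4x) (an ∞/∞ form) and apply L'Hôpital, or use the standard hierarchy e^(4|x|) ≫ |(-x)^2| as x → -∞.
The indeterminate product → 0, so the limit = 3.

Final answer: 3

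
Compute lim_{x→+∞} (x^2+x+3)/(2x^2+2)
This is an ∞/∞ indeterminate form as x → +∞.
Divide numerator and denominator by x^2 and let the lower-order terms vanish; the leading terms give 1/2.
Limit = 1/2.

Final answer: 1/2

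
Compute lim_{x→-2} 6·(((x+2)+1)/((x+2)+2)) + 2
Direct substitution at x = -2 gives 5.

Final answer: 5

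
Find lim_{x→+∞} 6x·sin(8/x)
As x → +∞: let u = 8/x → 0⁺; then 6·x·sin(8/x) = 6·8·sin(u)/u → 6·8·1 = 48.
Limit = 48.

Final answer: 48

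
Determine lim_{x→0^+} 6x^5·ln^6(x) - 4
The product is a 0·∞ indeterminate form at x → 0⁺.
Rewrite the product as 6·ln^6(x) / x^(-5) and apply L'Hôpital, or use the standard hierarchy x^(-5) ≫ |ln x|^6 as x → 0⁺.
The indeterminate product → 0, so the limit = -4.

Final answer: -4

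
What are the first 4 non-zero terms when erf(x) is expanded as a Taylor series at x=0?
-x^7/(21·√(π)) + x^5/(5·√(π)) - 2·x^3/(3·√(π)) + 2·x/√(π)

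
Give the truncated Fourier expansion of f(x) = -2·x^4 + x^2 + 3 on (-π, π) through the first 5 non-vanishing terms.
(-100 + 16·π^2)·cos(x) + (7 - 4·π^2)·cos(2·x) + (-44/27 + 16·π^2/9)·cos(3·x) + (5/8 - π^2)·cos(4·x) - 2·π^4/5 + 3 + π^2/3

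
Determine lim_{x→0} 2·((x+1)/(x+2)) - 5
Direct substitution at x = 0 gives -4.

Final answer: -4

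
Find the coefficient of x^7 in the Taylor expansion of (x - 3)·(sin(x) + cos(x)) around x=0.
Expand to order 7: (x - 3)·(sin(x) + cos(x)) = -x^7/1260 + x^6/80 + x^5/60 - 7·x^4/24 + 5·x^2/2 - 2·x - 3 + O(x^8).
The coefficient of x^7 is -1/1260.

Final answer: -1/1260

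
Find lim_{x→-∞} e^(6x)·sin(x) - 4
Evaluate the dominant behaviour as x → -∞; each term tends to a finite value or vanishes.
Limit = -4.

Final answer: -4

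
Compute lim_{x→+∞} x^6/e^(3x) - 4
The quotient is an ∞/∞ indeterminate form as x → +∞.
The exponential denominator e^(3x) dominates the polynomial numerator (e^x ≫ x^6 as x → ∞), so the quotient → 0.
Adding the constant: 0 - 4 = -4. Limit = -4.

Final answer: -4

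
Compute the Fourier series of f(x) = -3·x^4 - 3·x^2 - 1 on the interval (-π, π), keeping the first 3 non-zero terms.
(-132 + 24·π^2)·cos(x) + (6 - 6·π^2)·cos(2·x) - 3·π^4/5 - π^2 - 1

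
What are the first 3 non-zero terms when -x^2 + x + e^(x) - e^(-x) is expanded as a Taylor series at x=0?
x^3/3 - x^2 + 3·x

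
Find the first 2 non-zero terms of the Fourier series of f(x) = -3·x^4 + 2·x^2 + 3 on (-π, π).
(-152 + 24·π^2)·cos(x) - 3·π^4/5 + 3 + 2·π^2/3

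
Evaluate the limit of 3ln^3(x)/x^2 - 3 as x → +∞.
The quotient is an ∞/∞ indeterminate form as x → +∞.
The polynomial denominator x^2 dominates the logarithmic numerator (any positive power of x ≫ ln^3(x) as x → ∞), so the quotient → 0.
Adding the constant: 0 - 3 = -3. Limit = -3.

Final answer: -3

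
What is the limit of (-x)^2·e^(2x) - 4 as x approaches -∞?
The product is a 0·∞ indeterminate form at x → -∞.
Rewrite the product as (-x)^2 / e^(-2x) (an ∞/∞ form) and apply L'Hôpital, or use the standard hierarchy e^(2|x|) ≫ |(-x)^2| as x → -∞.
The indeterminate product → 0, so the limit = -4.

Final answer: -4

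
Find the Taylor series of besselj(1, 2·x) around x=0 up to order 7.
-x^7/144 + x^5/12 - x^3/2 + x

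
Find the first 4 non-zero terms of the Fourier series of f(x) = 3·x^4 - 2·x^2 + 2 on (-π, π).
(152 - 24·π^2)·cos(x) + (-11 + 6·π^2)·cos(2·x) + (8/3 - 8·π^2/3)·cos(3·x) - 2·π^2/3 + 2 + 3·π^4/5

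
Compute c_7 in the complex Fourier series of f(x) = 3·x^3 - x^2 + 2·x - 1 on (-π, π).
Compute the real Fourier coefficients first: a_7 = 4/49, b_7 = 160/343 + 6·π^2/7.
Then c_7 = (a_7 − i·b_7)/2 = 2/49 - 3·i·π^2/7 - 80·i/343.

Final answer: 2/49 - 3·i·π^2/7 - 80·i/343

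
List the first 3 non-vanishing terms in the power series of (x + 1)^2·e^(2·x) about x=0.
7·x^2 + 4·x + 1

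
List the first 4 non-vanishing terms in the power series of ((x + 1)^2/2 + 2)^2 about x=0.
x^3 + 7·x^2/2 + 5·x + 25/4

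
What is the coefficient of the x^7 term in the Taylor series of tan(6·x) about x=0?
Expand to order 7: tan(6·x) = 528768·x^7/35 + 5184·x^5/5 + 72·x^3 + 6·x + O(x^8).
The coefficient of x^7 is 528768/35.

Final answer: 528768/35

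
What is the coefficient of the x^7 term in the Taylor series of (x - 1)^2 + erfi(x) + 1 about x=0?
Expand to order 7: (x - 1)^2 + erfi(x) + 1 = x^7/(21·√(π)) + x^5/(5·√(π)) + 2·x^3/(3·√(π)) + x^2 + x·(-2 + 2/√(π)) + 2 + O(x^8).
The coefficient of x^7 is 1/(21·√(π)).

Final answer: 1/(21·√(π))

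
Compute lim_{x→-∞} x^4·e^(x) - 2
The product is a 0·∞ indeterminate form at x → -∞.
Rewrite the product as x^4 / e^(-x) (an ∞/∞ form) and apply L'Hôpital, or use the standard hierarchy e^(|x|) ≫ |x^4| as x → -∞.
The indeterminate product → 0, so the limit = -2.

Final answer: -2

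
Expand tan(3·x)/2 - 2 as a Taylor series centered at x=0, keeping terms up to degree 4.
9·x^3/2 + 3·x/2 - 2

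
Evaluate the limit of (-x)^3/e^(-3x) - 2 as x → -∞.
The quotient is an ∞/∞ indeterminate form as x → -∞.
Compare growth rates of the dominant terms (exponentials ≫ polynomials ≫ logarithms), or apply L'Hôpital's rule; the quotient → 0.
Adding the constant: 0 - 2 = -2. Limit = -2.

Final answer: -2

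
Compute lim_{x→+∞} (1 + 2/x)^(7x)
As x → +∞: write (1 + 2/x)^(7x) = ((1 + 2/x)^x)^7 → (e^2)^7 = e^14.
Limit = e^(14).

Final answer: e^(14)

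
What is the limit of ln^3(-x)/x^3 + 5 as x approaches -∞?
The quotient is an ∞/∞ indeterminate form as x → -∞.
Compare growth rates of the dominant terms (exponentials ≫ polynomials ≫ logarithms), or apply L'Hôpital's rule; the quotient → 0.
Adding the constant: 0 + 5 = 5. Limit = 5.

Final answer: 5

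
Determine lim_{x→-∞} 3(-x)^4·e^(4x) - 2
The product is a 0·∞ indeterminate form at x → -∞.
Rewrite the product as 3(-x)^4 / e^(-4x) (an ∞/∞ form) and apply L'Hôpital, or use the standard hierarchy e^(4|x|) ≫ |(-x)^4| as x → -∞.
The indeterminate product → 0, so the limit = -2.

Final answer: -2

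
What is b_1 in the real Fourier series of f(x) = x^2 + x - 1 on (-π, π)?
b_1 = (1/π) ∫_{-π}^{π} f(x)·sin(1x) dx.
Evaluate the integral (use parity and integration by parts as needed): b_1 = 2.

Final answer: 2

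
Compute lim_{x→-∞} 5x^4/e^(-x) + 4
The quotient is an ∞/∞ indeterminate form as x → -∞.
Compare growth rates of the dominant terms (exponentials ≫ polynomials ≫ logarithms), or apply L'Hôpital's rule; the quotient → 0.
Adding the constant: 0 + 4 = 4. Limit = 4.

Final answer: 4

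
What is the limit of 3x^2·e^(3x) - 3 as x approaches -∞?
The product is a 0·∞ indeterminate form at x → -∞.
Rewrite the product as 3x^2 / e^(-3x) (an ∞/∞ form) and apply L'Hôpital, or use the standard hierarchy e^(3|x|) ≫ |x^2| as x → -∞.
The indeterminate product → 0, so the limit = -3.

Final answer: -3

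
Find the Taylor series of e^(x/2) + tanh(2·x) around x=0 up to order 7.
-4456447·x^7/645120 + x^6/46080 + 3277·x^5/768 + x^4/384 - 127·x^3/48 + x^2/8 + 5·x/2 + 1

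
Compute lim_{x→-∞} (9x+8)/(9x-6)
Evaluate the dominant behaviour as x → -∞; each term tends to a finite value or vanishes.
Limit = 1.

Final answer: 1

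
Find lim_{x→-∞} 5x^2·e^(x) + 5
The product is a 0·∞ indeterminate form at x → -∞.
Rewrite the product as 5x^2 / e^(-x) (an ∞/∞ form) and apply L'Hôpital, or use the standard hierarchy e^(|x|) ≫ |x^2| as x → -∞.
The indeterminate product → 0, so the limit = 5.

Final answer: 5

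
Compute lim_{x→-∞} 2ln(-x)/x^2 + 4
The quotient is an ∞/∞ indeterminate form as x → -∞.
Compare growth rates of the dominant terms (exponentials ≫ polynomials ≫ logarithms), or apply L'Hôpital's rule; the quotient → 0.
Adding the constant: 0 + 4 = 4. Limit = 4.

Final answer: 4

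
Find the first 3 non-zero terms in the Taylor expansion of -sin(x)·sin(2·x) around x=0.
-91·x^6/180 + 5·x^4/3 - 2·x^2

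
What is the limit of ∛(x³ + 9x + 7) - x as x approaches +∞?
This is an ∞ − ∞ indeterminate form.
Multiply by (A² + AB + B²)/(A² + AB + B²) where A = ∛(x³+9x + 7), B = x to use A³ − B³ = (A−B)(A²+AB+B²); the x³ terms cancel, leaving (9x + 7)/(A²+AB+B²) with denominator ~ 3x², so the limit is 0.
Limit = 0.

Final answer: 0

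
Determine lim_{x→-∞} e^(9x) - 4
Evaluate the dominant behaviour as x → -∞; each term tends to a finite value or vanishes.
Limit = -4.

Final answer: -4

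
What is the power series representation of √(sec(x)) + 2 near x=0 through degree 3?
x^2/4 + 3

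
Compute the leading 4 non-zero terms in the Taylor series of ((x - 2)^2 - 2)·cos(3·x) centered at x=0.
18·x^3 - 8·x^2 - 4·x + 2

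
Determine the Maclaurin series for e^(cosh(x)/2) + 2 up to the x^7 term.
49·x^6·e^(1/2)/5760 + 5·x^4·e^(1/2)/96 + x^2·e^(1/2)/4 + e^(1/2) + 2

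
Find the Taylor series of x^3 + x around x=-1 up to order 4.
-2 + 4·(x + 1) - 3·(x + 1)^2 + (x + 1)^3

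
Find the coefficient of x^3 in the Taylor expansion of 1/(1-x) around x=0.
Expand to order 3: 1/(1-x) = x^3 + x^2 + x + 1 + O(x^4).
The coefficient of x^3 is 1.

Final answer: 1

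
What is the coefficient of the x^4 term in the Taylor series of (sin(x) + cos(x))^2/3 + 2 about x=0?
Expand to order 4: (sin(x) + cos(x))^2/3 + 2 = -4·x^3/9 + 2·x/3 + 7/3 + O(x^5).
The coefficient of x^4 is 0.

Final answer: 0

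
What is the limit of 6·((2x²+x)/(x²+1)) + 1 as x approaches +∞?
Evaluate the dominant behaviour as x → +∞; each term tends to a finite value or vanishes.
Limit = 13.

Final answer: 13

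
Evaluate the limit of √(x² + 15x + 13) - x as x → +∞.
This is an ∞ − ∞ indeterminate form.
Multiply and divide by the conjugate √(x²+15x + 13) + x; the x² terms cancel, leaving (15x + 13)/(√(x²+15x + 13)+x) → 15/2.
Limit = 15/2.

Final answer: 15/2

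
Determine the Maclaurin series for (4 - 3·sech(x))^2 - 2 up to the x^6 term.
-41·x^6/30 + x^4 + 3·x^2 - 1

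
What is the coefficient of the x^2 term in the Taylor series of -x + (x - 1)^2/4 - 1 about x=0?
Expand to order 2: -x + (x - 1)^2/4 - 1 = x^2/4 - 3·x/2 - 3/4 + O(x^3).
The coefficient of x^2 is 1/4.

Final answer: 1/4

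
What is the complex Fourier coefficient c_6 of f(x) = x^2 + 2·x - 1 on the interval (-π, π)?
Compute the real Fourier coefficients first: a_6 = 1/9, b_6 = -2/3.
Then c_6 = (a_6 − i·b_6)/2 = 1/18 + i/3.

Final answer: 1/18 + i/3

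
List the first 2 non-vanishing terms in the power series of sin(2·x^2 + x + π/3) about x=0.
x/2 + √(3)/2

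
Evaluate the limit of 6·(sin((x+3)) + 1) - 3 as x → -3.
Direct substitution at x = -3 gives 3.

Final answer: 3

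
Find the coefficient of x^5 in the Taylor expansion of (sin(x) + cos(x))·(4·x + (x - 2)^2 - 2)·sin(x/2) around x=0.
Expand to order 5: (sin(x) + cos(x))·(4·x + (x - 2)^2 - 2)·sin(x/2) = -133·x^5/640 + 7·x^4/24 - x^3/24 + x^2 + x + O(x^6).
The coefficient of x^5 is -133/640.

Final answer: -133/640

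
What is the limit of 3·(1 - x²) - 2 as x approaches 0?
Direct substitution at x = 0 gives 1.

Final answer: 1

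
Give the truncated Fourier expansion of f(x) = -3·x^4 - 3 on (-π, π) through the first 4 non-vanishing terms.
(-144 + 24·π^2)·cos(x) + (9 - 6·π^2)·cos(2·x) + (-16/9 + 8·π^2/3)·cos(3·x) - 3·π^4/5 - 3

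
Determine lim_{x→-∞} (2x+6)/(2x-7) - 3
Evaluate the dominant behaviour as x → -∞; each term tends to a finite value or vanishes.
Limit = -2.

Final answer: -2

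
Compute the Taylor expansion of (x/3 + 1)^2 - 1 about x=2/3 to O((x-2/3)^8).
40/81 + 22·(x - 2/3)/27 + (x - 2/3)^2/9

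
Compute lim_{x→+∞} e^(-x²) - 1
Evaluate the dominant behaviour as x → +∞; each term tends to a finite value or vanishes.
Limit = -1.

Final answer: -1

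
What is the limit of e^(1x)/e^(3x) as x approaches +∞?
This is an ∞/∞ indeterminate form as x → +∞.
Rewrite e^(1x)/e^(3x) = e^((1−3)x) = e^(-2x); the exponent coefficient is -2 < 0 so e^(-2x) → 0.
Limit = 0.

Final answer: 0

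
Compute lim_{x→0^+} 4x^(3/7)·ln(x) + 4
The product is a 0·∞ indeterminate form at x → 0⁺.
Rewrite the product as 4·ln(x) / x^(-3/7) and apply L'Hôpital, or use the standard hierarchy x^(-3/7) ≫ |ln x| as x → 0⁺.
The indeterminate product → 0, so the limit = 4.

Final answer: 4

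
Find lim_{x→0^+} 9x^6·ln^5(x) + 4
The product is a 0·∞ indeterminate form at x → 0⁺.
Rewrite the product as 9·ln^5(x) / x^(-6) and apply L'Hôpital, or use the standard hierarchy x^(-6) ≫ |ln x|^5 as x → 0⁺.
The indeterminate product → 0, so the limit = 4.

Final answer: 4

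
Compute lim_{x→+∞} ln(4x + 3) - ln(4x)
This is an ∞ − ∞ indeterminate form.
Combine the logarithms: ln(4x+3) − ln(4x) = ln((4x+3)/(4x)) = ln(1 + 3/(4x)) → ln(1) = 0.
Limit = 0.

Final answer: 0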